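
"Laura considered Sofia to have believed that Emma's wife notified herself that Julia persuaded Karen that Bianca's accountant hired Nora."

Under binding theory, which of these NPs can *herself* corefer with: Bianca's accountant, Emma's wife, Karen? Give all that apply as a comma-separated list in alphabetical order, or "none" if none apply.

*herself* is a reflexive; Principle A requires it to be bound within its binding domain — the clause headed by 'notified'.
— Bianca's accountant: subject of the clause headed by 'hired'; does not c-command the reflexive — cannot bind it (Principle A).
— Emma's wife: subject of the clause headed by 'notified'; c-commands the reflexive within its binding domain — allowed (Principle A).
— Karen: object of the clause headed by 'persuaded'; does not c-command the reflexive — cannot bind it (Principle A).

Emma's wife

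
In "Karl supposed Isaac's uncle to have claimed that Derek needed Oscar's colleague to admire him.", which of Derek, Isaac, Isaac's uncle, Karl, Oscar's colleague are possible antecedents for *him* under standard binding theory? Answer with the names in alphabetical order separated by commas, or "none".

Derek, Isaac, Isaac's uncle, Karl

*him* is a pronoun; Principle B requires it to be free in its binding domain — the clause headed by 'admire'.
— Derek: subject of the clause headed by 'needed'; c-commands the pronoun but lies outside its binding domain — allowed.
— Isaac: possessor inside the subject DP of the clause headed by 'claimed'; does not c-command the pronoun — Principle B does not apply; allowed.
— Isaac's uncle: subject of the clause headed by 'claimed'; c-commands the pronoun but lies outside its binding domain — allowed.
— Karl: subject of the matrix clause; c-commands the pronoun but lies outside its binding domain — allowed.
— Oscar's colleague: subject of the clause headed by 'admire'; c-commands the pronoun within its binding domain — blocked (Principle B).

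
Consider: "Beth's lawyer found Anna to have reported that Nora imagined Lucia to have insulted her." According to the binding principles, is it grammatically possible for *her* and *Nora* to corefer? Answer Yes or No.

*her* is a pronoun; Principle B requires it to be free in its binding domain — the clause headed by 'insulted'.
— Nora: subject of the clause headed by 'imagined'; c-commands the pronoun but lies outside its binding domain — allowed.

Yes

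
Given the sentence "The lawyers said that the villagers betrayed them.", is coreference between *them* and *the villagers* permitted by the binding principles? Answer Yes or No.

No

*them* is a pronoun; Principle B requires it to be free in its binding domain — the clause headed by 'betrayed'.
— the villagers: subject of the clause headed by 'betrayed'; c-commands the pronoun within its binding domain — blocked (Principle B).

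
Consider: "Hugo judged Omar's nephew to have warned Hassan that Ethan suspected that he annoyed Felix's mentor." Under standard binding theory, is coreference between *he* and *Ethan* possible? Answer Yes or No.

Yes

*Ethan* is an R-expression; Principle C requires it to be free (not bound by any c-commanding expression).
— he: subject of the clause headed by 'annoyed'; the pronoun does not c-command the R-expression — coreference allowed.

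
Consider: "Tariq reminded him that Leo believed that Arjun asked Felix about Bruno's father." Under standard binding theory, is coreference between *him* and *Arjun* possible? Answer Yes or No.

No

*Arjun* is an R-expression; Principle C requires it to be free (not bound by any c-commanding expression).
— him: object of the matrix clause; the pronoun c-commands the R-expression — coreference blocked (Principle C).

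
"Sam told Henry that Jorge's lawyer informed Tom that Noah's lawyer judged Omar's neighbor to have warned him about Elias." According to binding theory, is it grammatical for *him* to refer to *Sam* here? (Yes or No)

*Sam* is an R-expression; Principle C requires it to be free (not bound by any c-commanding expression).
— him: object of the clause headed by 'warned'; the pronoun does not c-command the R-expression — coreference allowed.

Yes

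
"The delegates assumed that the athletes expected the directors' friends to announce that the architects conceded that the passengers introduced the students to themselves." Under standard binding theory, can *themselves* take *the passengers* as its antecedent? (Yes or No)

Yes

*themselves* is a reflexive; Principle A requires it to be bound within its binding domain — the clause headed by 'introduced'.
— the passengers: subject of the clause headed by 'introduced'; c-commands the reflexive within its binding domain — allowed (Principle A).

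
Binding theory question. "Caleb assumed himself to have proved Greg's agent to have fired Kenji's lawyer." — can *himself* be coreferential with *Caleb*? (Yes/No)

*himself* is a reflexive; Principle A requires it to be bound within its binding domain — the matrix clause.
— Caleb: subject of the matrix clause; c-commands the reflexive within its binding domain — allowed (Principle A).

Yes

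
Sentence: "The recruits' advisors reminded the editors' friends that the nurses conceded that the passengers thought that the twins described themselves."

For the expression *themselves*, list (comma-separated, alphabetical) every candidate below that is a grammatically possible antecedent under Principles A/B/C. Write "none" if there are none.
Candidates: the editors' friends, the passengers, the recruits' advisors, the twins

*themselves* is a reflexive; Principle A requires it to be bound within its binding domain — the clause headed by 'described'.
— the editors' friends: object of the matrix clause; c-commands the reflexive but lies outside its binding domain — cannot bind it (Principle A).
— the passengers: subject of the clause headed by 'thought'; c-commands the reflexive but lies outside its binding domain — cannot bind it (Principle A).
— the recruits' advisors: subject of the matrix clause; c-commands the reflexive but lies outside its binding domain — cannot bind it (Principle A).
— the twins: subject of the clause headed by 'described'; c-commands the reflexive within its binding domain — allowed (Principle A).

the twins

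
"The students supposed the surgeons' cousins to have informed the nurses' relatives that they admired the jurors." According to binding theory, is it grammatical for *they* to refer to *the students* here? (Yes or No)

Yes

*the students* is an R-expression; Principle C requires it to be free (not bound by any c-commanding expression).
— they: subject of the clause headed by 'admired'; the pronoun does not c-command the R-expression — coreference allowed.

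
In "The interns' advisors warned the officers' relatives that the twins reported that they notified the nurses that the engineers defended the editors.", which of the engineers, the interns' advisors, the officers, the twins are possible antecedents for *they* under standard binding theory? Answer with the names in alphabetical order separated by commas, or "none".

the interns' advisors, the officers, the twins

*they* is a pronoun; Principle B requires it to be free in its binding domain — the clause headed by 'notified'.
— the engineers: subject of the clause headed by 'defended'; is c-commanded by the pronoun; coreference would bind this R-expression — blocked (Principle C).
— the interns' advisors: subject of the matrix clause; c-commands the pronoun but lies outside its binding domain — allowed.
— the officers: possessor inside the object DP of the matrix clause; does not c-command the pronoun — Principle B does not apply; allowed.
— the twins: subject of the clause headed by 'reported'; c-commands the pronoun but lies outside its binding domain — allowed.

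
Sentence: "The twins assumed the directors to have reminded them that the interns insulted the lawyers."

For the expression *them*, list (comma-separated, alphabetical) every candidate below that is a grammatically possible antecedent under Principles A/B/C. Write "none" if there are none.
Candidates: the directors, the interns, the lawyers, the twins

*them* is a pronoun; Principle B requires it to be free in its binding domain — the clause headed by 'reminded'.
— the directors: subject of the clause headed by 'reminded'; c-commands the pronoun within its binding domain — blocked (Principle B).
— the interns: subject of the clause headed by 'insulted'; is c-commanded by the pronoun; coreference would bind this R-expression — blocked (Principle C).
— the lawyers: object of the clause headed by 'insulted'; is c-commanded by the pronoun; coreference would bind this R-expression — blocked (Principle C).
— the twins: subject of the matrix clause; c-commands the pronoun but lies outside its binding domain — allowed.

the twins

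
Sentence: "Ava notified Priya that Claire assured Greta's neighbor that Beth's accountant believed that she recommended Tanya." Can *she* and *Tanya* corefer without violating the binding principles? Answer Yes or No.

No

*Tanya* is an R-expression; Principle C requires it to be free (not bound by any c-commanding expression).
— she: subject of the clause headed by 'recommended'; the pronoun c-commands the R-expression — coreference blocked (Principle C).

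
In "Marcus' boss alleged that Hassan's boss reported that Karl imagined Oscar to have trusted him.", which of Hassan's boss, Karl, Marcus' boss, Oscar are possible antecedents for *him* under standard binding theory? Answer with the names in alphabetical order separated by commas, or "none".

Hassan's boss, Karl, Marcus' boss

*him* is a pronoun; Principle B requires it to be free in its binding domain — the clause headed by 'trusted'.
— Hassan's boss: subject of the clause headed by 'reported'; c-commands the pronoun but lies outside its binding domain — allowed.
— Karl: subject of the clause headed by 'imagined'; c-commands the pronoun but lies outside its binding domain — allowed.
— Marcus' boss: subject of the matrix clause; c-commands the pronoun but lies outside its binding domain — allowed.
— Oscar: subject of the clause headed by 'trusted'; c-commands the pronoun within its binding domain — blocked (Principle B).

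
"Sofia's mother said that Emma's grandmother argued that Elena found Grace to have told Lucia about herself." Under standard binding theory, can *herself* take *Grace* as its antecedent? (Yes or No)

Yes

*herself* is a reflexive; Principle A requires it to be bound within its binding domain — the clause headed by 'told'.
— Grace: subject of the clause headed by 'told'; c-commands the reflexive within its binding domain — allowed (Principle A).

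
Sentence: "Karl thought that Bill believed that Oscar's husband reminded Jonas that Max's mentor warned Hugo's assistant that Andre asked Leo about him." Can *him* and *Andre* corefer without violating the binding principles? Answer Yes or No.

No

*Andre* is an R-expression; Principle C requires it to be free (not bound by any c-commanding expression).
— him: second object of the clause headed by 'asked'; the R-expression locally c-commands the pronoun — coreference blocked (Principle B on the pronoun).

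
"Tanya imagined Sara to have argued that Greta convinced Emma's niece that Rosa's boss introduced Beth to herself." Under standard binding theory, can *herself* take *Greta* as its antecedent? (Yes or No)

*herself* is a reflexive; Principle A requires it to be bound within its binding domain — the clause headed by 'introduced'.
— Greta: subject of the clause headed by 'convinced'; c-commands the reflexive but lies outside its binding domain — cannot bind it (Principle A).

No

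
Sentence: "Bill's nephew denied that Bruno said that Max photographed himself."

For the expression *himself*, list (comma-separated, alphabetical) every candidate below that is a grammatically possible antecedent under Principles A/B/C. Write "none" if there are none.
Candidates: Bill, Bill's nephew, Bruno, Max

*himself* is a reflexive; Principle A requires it to be bound within its binding domain — the clause headed by 'photographed'.
— Bill: possessor inside the subject DP of the matrix clause; does not c-command the reflexive — cannot bind it (Principle A).
— Bill's nephew: subject of the matrix clause; c-commands the reflexive but lies outside its binding domain — cannot bind it (Principle A).
— Bruno: subject of the clause headed by 'said'; c-commands the reflexive but lies outside its binding domain — cannot bind it (Principle A).
— Max: subject of the clause headed by 'photographed'; c-commands the reflexive within its binding domain — allowed (Principle A).

Max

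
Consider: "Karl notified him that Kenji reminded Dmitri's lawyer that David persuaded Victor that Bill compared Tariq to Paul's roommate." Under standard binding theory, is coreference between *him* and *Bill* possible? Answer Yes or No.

*Bill* is an R-expression; Principle C requires it to be free (not bound by any c-commanding expression).
— him: object of the matrix clause; the pronoun c-commands the R-expression — coreference blocked (Principle C).

No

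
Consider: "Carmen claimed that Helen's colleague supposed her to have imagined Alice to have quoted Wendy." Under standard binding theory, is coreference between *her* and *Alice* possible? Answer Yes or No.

*Alice* is an R-expression; Principle C requires it to be free (not bound by any c-commanding expression).
— her: subject of the clause headed by 'imagined'; the pronoun c-commands the R-expression — coreference blocked (Principle C).

No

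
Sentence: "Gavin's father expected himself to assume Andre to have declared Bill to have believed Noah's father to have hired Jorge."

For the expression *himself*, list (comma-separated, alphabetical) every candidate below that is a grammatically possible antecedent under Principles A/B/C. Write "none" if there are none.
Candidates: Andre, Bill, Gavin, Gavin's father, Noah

*himself* is a reflexive; Principle A requires it to be bound within its binding domain — the matrix clause.
— Andre: subject of the clause headed by 'declared'; does not c-command the reflexive — cannot bind it (Principle A).
— Bill: subject of the clause headed by 'believed'; does not c-command the reflexive — cannot bind it (Principle A).
— Gavin: possessor inside the subject DP of the matrix clause; does not c-command the reflexive — cannot bind it (Principle A).
— Gavin's father: subject of the matrix clause; c-commands the reflexive within its binding domain — allowed (Principle A).
— Noah: possessor inside the subject DP of the clause headed by 'hired'; does not c-command the reflexive — cannot bind it (Principle A).

Gavin's father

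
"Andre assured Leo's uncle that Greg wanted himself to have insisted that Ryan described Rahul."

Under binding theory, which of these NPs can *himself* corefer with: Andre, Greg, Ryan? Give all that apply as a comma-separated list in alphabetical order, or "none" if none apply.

*himself* is a reflexive; Principle A requires it to be bound within its binding domain — the clause headed by 'wanted'.
— Andre: subject of the matrix clause; c-commands the reflexive but lies outside its binding domain — cannot bind it (Principle A).
— Greg: subject of the clause headed by 'wanted'; c-commands the reflexive within its binding domain — allowed (Principle A).
— Ryan: subject of the clause headed by 'described'; does not c-command the reflexive — cannot bind it (Principle A).

Greg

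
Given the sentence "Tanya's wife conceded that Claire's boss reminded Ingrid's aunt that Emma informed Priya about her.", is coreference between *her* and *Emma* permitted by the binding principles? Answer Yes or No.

*her* is a pronoun; Principle B requires it to be free in its binding domain — the clause headed by 'informed'.
— Emma: subject of the clause headed by 'informed'; c-commands the pronoun within its binding domain — blocked (Principle B).

No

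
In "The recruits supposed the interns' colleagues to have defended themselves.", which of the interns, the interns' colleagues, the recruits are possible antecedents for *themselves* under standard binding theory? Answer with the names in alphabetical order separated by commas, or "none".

*themselves* is a reflexive; Principle A requires it to be bound within its binding domain — the clause headed by 'defended'.
— the interns: possessor inside the subject DP of the clause headed by 'defended'; does not c-command the reflexive — cannot bind it (Principle A).
— the interns' colleagues: subject of the clause headed by 'defended'; c-commands the reflexive within its binding domain — allowed (Principle A).
— the recruits: subject of the matrix clause; c-commands the reflexive but lies outside its binding domain — cannot bind it (Principle A).

the interns' colleagues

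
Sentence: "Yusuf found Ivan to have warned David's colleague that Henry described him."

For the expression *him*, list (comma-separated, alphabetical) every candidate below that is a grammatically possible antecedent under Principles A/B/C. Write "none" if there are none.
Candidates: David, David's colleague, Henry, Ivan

*him* is a pronoun; Principle B requires it to be free in its binding domain — the clause headed by 'described'.
— David: possessor inside the object DP of the clause headed by 'warned'; does not c-command the pronoun — Principle B does not apply; allowed.
— David's colleague: object of the clause headed by 'warned'; c-commands the pronoun but lies outside its binding domain — allowed.
— Henry: subject of the clause headed by 'described'; c-commands the pronoun within its binding domain — blocked (Principle B).
— Ivan: subject of the clause headed by 'warned'; c-commands the pronoun but lies outside its binding domain — allowed.

David, David's colleague, Ivan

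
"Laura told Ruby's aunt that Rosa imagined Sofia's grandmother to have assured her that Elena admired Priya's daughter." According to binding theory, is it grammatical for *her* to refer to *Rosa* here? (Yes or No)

*Rosa* is an R-expression; Principle C requires it to be free (not bound by any c-commanding expression).
— her: object of the clause headed by 'assured'; the pronoun does not c-command the R-expression — coreference allowed.

Yes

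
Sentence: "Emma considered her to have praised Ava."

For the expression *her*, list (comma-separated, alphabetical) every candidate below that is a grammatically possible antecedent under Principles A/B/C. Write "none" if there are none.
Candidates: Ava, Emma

none

*her* is a pronoun; Principle B requires it to be free in its binding domain — the matrix clause.
— Ava: object of the clause headed by 'praised'; is c-commanded by the pronoun; coreference would bind this R-expression — blocked (Principle C).
— Emma: subject of the matrix clause; c-commands the pronoun within its binding domain — blocked (Principle B).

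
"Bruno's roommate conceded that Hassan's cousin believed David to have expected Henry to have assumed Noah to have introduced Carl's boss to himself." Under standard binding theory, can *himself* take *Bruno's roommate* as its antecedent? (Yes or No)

No

*himself* is a reflexive; Principle A requires it to be bound within its binding domain — the clause headed by 'introduced'.
— Bruno's roommate: subject of the matrix clause; c-commands the reflexive but lies outside its binding domain — cannot bind it (Principle A).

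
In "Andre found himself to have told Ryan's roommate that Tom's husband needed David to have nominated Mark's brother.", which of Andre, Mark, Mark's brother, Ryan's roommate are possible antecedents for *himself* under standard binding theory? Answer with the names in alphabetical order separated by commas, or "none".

*himself* is a reflexive; Principle A requires it to be bound within its binding domain — the matrix clause.
— Andre: subject of the matrix clause; c-commands the reflexive within its binding domain — allowed (Principle A).
— Mark: possessor inside the object DP of the clause headed by 'nominated'; does not c-command the reflexive — cannot bind it (Principle A).
— Mark's brother: object of the clause headed by 'nominated'; does not c-command the reflexive — cannot bind it (Principle A).
— Ryan's roommate: object of the clause headed by 'told'; does not c-command the reflexive — cannot bind it (Principle A).

Andre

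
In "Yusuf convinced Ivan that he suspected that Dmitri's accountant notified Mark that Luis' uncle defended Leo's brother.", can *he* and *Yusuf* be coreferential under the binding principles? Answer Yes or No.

*Yusuf* is an R-expression; Principle C requires it to be free (not bound by any c-commanding expression).
— he: subject of the clause headed by 'suspected'; the pronoun does not c-command the R-expression — coreference allowed.

Yes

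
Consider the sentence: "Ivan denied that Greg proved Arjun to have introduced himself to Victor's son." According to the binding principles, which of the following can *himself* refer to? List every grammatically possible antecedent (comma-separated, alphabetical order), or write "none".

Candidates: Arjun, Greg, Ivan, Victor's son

*himself* is a reflexive; Principle A requires it to be bound within its binding domain — the clause headed by 'introduced'.
— Arjun: subject of the clause headed by 'introduced'; c-commands the reflexive within its binding domain — allowed (Principle A).
— Greg: subject of the clause headed by 'proved'; c-commands the reflexive but lies outside its binding domain — cannot bind it (Principle A).
— Ivan: subject of the matrix clause; c-commands the reflexive but lies outside its binding domain — cannot bind it (Principle A).
— Victor's son: second object of the clause headed by 'introduced'; does not c-command the reflexive — cannot bind it (Principle A).

Arjun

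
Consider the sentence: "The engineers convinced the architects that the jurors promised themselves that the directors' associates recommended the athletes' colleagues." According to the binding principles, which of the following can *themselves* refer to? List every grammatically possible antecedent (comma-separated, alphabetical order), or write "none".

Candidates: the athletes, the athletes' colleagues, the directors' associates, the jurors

the jurors

*themselves* is a reflexive; Principle A requires it to be bound within its binding domain — the clause headed by 'promised'.
— the athletes: possessor inside the object DP of the clause headed by 'recommended'; does not c-command the reflexive — cannot bind it (Principle A).
— the athletes' colleagues: object of the clause headed by 'recommended'; does not c-command the reflexive — cannot bind it (Principle A).
— the directors' associates: subject of the clause headed by 'recommended'; does not c-command the reflexive — cannot bind it (Principle A).
— the jurors: subject of the clause headed by 'promised'; c-commands the reflexive within its binding domain — allowed (Principle A).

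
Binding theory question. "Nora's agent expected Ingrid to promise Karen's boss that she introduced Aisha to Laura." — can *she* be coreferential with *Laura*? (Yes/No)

*she* is a pronoun; Principle B requires it to be free in its binding domain — the clause headed by 'introduced'.
— Laura: second object of the clause headed by 'introduced'; is c-commanded by the pronoun; coreference would bind this R-expression — blocked (Principle C).

No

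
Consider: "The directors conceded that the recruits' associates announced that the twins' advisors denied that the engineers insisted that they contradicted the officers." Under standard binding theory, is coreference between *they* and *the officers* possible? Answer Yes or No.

*the officers* is an R-expression; Principle C requires it to be free (not bound by any c-commanding expression).
— they: subject of the clause headed by 'contradicted'; the pronoun c-commands the R-expression — coreference blocked (Principle C).

No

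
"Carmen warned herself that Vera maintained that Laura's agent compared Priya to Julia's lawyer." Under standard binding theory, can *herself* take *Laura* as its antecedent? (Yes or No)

*herself* is a reflexive; Principle A requires it to be bound within its binding domain — the matrix clause.
— Laura: possessor inside the subject DP of the clause headed by 'compared'; does not c-command the reflexive — cannot bind it (Principle A).

No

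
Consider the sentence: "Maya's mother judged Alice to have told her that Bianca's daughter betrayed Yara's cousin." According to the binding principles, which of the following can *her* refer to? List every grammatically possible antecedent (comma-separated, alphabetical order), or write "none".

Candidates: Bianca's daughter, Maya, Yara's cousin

Maya

*her* is a pronoun; Principle B requires it to be free in its binding domain — the clause headed by 'told'.
— Bianca's daughter: subject of the clause headed by 'betrayed'; is c-commanded by the pronoun; coreference would bind this R-expression — blocked (Principle C).
— Maya: possessor inside the subject DP of the matrix clause; does not c-command the pronoun — Principle B does not apply; allowed.
— Yara's cousin: object of the clause headed by 'betrayed'; is c-commanded by the pronoun; coreference would bind this R-expression — blocked (Principle C).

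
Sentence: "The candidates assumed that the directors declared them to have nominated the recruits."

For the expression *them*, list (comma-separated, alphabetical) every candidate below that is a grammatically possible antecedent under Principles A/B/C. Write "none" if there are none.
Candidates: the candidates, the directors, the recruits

*them* is a pronoun; Principle B requires it to be free in its binding domain — the clause headed by 'declared'.
— the candidates: subject of the matrix clause; c-commands the pronoun but lies outside its binding domain — allowed.
— the directors: subject of the clause headed by 'declared'; c-commands the pronoun within its binding domain — blocked (Principle B).
— the recruits: object of the clause headed by 'nominated'; is c-commanded by the pronoun; coreference would bind this R-expression — blocked (Principle C).

the candidates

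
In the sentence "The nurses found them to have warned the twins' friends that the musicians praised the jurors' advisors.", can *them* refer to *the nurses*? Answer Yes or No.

*them* is a pronoun; Principle B requires it to be free in its binding domain — the matrix clause.
— the nurses: subject of the matrix clause; c-commands the pronoun within its binding domain — blocked (Principle B).

No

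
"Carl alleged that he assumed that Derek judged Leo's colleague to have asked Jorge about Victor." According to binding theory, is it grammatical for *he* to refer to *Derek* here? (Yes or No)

*Derek* is an R-expression; Principle C requires it to be free (not bound by any c-commanding expression).
— he: subject of the clause headed by 'assumed'; the pronoun c-commands the R-expression — coreference blocked (Principle C).

No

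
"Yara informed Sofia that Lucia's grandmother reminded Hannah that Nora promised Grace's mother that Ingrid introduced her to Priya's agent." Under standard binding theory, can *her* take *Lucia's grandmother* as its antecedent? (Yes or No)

Yes

*her* is a pronoun; Principle B requires it to be free in its binding domain — the clause headed by 'introduced'.
— Lucia's grandmother: subject of the clause headed by 'reminded'; c-commands the pronoun but lies outside its binding domain — allowed.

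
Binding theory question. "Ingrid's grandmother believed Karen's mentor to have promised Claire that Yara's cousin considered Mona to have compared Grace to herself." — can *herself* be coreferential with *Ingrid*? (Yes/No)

No

*herself* is a reflexive; Principle A requires it to be bound within its binding domain — the clause headed by 'compared'.
— Ingrid: possessor inside the subject DP of the matrix clause; does not c-command the reflexive — cannot bind it (Principle A).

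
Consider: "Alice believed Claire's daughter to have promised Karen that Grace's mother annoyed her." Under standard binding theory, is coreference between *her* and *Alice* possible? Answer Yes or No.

*Alice* is an R-expression; Principle C requires it to be free (not bound by any c-commanding expression).
— her: object of the clause headed by 'annoyed'; the pronoun does not c-command the R-expression — coreference allowed.

Yes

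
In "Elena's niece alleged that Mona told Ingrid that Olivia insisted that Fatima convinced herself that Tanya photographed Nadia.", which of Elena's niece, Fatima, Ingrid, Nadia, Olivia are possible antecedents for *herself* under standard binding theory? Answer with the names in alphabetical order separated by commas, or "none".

Fatima

*herself* is a reflexive; Principle A requires it to be bound within its binding domain — the clause headed by 'convinced'.
— Elena's niece: subject of the matrix clause; c-commands the reflexive but lies outside its binding domain — cannot bind it (Principle A).
— Fatima: subject of the clause headed by 'convinced'; c-commands the reflexive within its binding domain — allowed (Principle A).
— Ingrid: object of the clause headed by 'told'; c-commands the reflexive but lies outside its binding domain — cannot bind it (Principle A).
— Nadia: object of the clause headed by 'photographed'; does not c-command the reflexive — cannot bind it (Principle A).
— Olivia: subject of the clause headed by 'insisted'; c-commands the reflexive but lies outside its binding domain — cannot bind it (Principle A).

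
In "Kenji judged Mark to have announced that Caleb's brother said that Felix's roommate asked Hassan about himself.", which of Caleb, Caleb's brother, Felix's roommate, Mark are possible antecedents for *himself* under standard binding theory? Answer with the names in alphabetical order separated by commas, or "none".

Felix's roommate

*himself* is a reflexive; Principle A requires it to be bound within its binding domain — the clause headed by 'asked'.
— Caleb: possessor inside the subject DP of the clause headed by 'said'; does not c-command the reflexive — cannot bind it (Principle A).
— Caleb's brother: subject of the clause headed by 'said'; c-commands the reflexive but lies outside its binding domain — cannot bind it (Principle A).
— Felix's roommate: subject of the clause headed by 'asked'; c-commands the reflexive within its binding domain — allowed (Principle A).
— Mark: subject of the clause headed by 'announced'; c-commands the reflexive but lies outside its binding domain — cannot bind it (Principle A).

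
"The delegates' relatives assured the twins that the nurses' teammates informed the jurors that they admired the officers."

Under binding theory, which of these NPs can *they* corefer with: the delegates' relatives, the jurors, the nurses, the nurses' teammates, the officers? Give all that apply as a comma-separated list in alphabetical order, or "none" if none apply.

*they* is a pronoun; Principle B requires it to be free in its binding domain — the clause headed by 'admired'.
— the delegates' relatives: subject of the matrix clause; c-commands the pronoun but lies outside its binding domain — allowed.
— the jurors: object of the clause headed by 'informed'; c-commands the pronoun but lies outside its binding domain — allowed.
— the nurses: possessor inside the subject DP of the clause headed by 'informed'; does not c-command the pronoun — Principle B does not apply; allowed.
— the nurses' teammates: subject of the clause headed by 'informed'; c-commands the pronoun but lies outside its binding domain — allowed.
— the officers: object of the clause headed by 'admired'; is c-commanded by the pronoun; coreference would bind this R-expression — blocked (Principle C).

the delegates' relatives, the jurors, the nurses, the nurses' teammates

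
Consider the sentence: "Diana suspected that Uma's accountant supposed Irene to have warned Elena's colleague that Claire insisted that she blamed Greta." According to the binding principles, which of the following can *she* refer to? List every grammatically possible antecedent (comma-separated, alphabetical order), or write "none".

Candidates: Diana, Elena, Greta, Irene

*she* is a pronoun; Principle B requires it to be free in its binding domain — the clause headed by 'blamed'.
— Diana: subject of the matrix clause; c-commands the pronoun but lies outside its binding domain — allowed.
— Elena: possessor inside the object DP of the clause headed by 'warned'; does not c-command the pronoun — Principle B does not apply; allowed.
— Greta: object of the clause headed by 'blamed'; is c-commanded by the pronoun; coreference would bind this R-expression — blocked (Principle C).
— Irene: subject of the clause headed by 'warned'; c-commands the pronoun but lies outside its binding domain — allowed.

Diana, Elena, Irene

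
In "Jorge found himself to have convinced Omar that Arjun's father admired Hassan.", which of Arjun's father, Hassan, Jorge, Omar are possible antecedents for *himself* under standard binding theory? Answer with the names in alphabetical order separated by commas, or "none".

*himself* is a reflexive; Principle A requires it to be bound within its binding domain — the matrix clause.
— Arjun's father: subject of the clause headed by 'admired'; does not c-command the reflexive — cannot bind it (Principle A).
— Hassan: object of the clause headed by 'admired'; does not c-command the reflexive — cannot bind it (Principle A).
— Jorge: subject of the matrix clause; c-commands the reflexive within its binding domain — allowed (Principle A).
— Omar: object of the clause headed by 'convinced'; does not c-command the reflexive — cannot bind it (Principle A).

Jorge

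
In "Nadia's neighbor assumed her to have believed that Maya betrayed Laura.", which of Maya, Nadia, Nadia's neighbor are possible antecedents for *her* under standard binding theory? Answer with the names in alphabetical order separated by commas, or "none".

Nadia

*her* is a pronoun; Principle B requires it to be free in its binding domain — the matrix clause.
— Maya: subject of the clause headed by 'betrayed'; is c-commanded by the pronoun; coreference would bind this R-expression — blocked (Principle C).
— Nadia: possessor inside the subject DP of the matrix clause; does not c-command the pronoun — Principle B does not apply; allowed.
— Nadia's neighbor: subject of the matrix clause; c-commands the pronoun within its binding domain — blocked (Principle B).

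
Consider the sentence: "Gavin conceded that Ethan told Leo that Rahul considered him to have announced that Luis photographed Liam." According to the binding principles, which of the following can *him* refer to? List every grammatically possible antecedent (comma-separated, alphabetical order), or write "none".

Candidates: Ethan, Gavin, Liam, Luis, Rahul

Ethan, Gavin

*him* is a pronoun; Principle B requires it to be free in its binding domain — the clause headed by 'considered'.
— Ethan: subject of the clause headed by 'told'; c-commands the pronoun but lies outside its binding domain — allowed.
— Gavin: subject of the matrix clause; c-commands the pronoun but lies outside its binding domain — allowed.
— Liam: object of the clause headed by 'photographed'; is c-commanded by the pronoun; coreference would bind this R-expression — blocked (Principle C).
— Luis: subject of the clause headed by 'photographed'; is c-commanded by the pronoun; coreference would bind this R-expression — blocked (Principle C).
— Rahul: subject of the clause headed by 'considered'; c-commands the pronoun within its binding domain — blocked (Principle B).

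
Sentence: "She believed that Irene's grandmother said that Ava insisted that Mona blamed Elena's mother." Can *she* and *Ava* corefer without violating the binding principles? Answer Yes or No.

No

*Ava* is an R-expression; Principle C requires it to be free (not bound by any c-commanding expression).
— she: subject of the matrix clause; the pronoun c-commands the R-expression — coreference blocked (Principle C).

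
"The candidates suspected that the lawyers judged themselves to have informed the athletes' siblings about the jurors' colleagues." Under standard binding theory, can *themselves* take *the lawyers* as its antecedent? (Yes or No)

Yes

*themselves* is a reflexive; Principle A requires it to be bound within its binding domain — the clause headed by 'judged'.
— the lawyers: subject of the clause headed by 'judged'; c-commands the reflexive within its binding domain — allowed (Principle A).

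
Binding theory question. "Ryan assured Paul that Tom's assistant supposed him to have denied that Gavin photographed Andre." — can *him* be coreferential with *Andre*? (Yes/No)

No

*him* is a pronoun; Principle B requires it to be free in its binding domain — the clause headed by 'supposed'.
— Andre: object of the clause headed by 'photographed'; is c-commanded by the pronoun; coreference would bind this R-expression — blocked (Principle C).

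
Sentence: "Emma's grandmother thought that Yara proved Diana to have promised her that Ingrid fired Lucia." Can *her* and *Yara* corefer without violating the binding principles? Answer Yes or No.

*Yara* is an R-expression; Principle C requires it to be free (not bound by any c-commanding expression).
— her: object of the clause headed by 'promised'; the pronoun does not c-command the R-expression — coreference allowed.

Yes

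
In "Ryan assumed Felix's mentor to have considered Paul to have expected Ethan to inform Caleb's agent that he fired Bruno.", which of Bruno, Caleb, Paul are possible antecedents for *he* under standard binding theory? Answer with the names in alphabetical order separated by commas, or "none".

*he* is a pronoun; Principle B requires it to be free in its binding domain — the clause headed by 'fired'.
— Bruno: object of the clause headed by 'fired'; is c-commanded by the pronoun; coreference would bind this R-expression — blocked (Principle C).
— Caleb: possessor inside the object DP of the clause headed by 'inform'; does not c-command the pronoun — Principle B does not apply; allowed.
— Paul: subject of the clause headed by 'expected'; c-commands the pronoun but lies outside its binding domain — allowed.

Caleb, Paul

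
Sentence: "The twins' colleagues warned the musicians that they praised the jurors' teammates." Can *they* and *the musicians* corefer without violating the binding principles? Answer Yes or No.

Yes

*the musicians* is an R-expression; Principle C requires it to be free (not bound by any c-commanding expression).
— they: subject of the clause headed by 'praised'; the pronoun does not c-command the R-expression — coreference allowed.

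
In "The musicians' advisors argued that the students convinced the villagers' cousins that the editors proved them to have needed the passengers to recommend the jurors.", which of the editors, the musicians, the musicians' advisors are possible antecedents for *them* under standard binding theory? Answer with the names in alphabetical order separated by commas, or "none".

the musicians, the musicians' advisors

*them* is a pronoun; Principle B requires it to be free in its binding domain — the clause headed by 'proved'.
— the editors: subject of the clause headed by 'proved'; c-commands the pronoun within its binding domain — blocked (Principle B).
— the musicians: possessor inside the subject DP of the matrix clause; does not c-command the pronoun — Principle B does not apply; allowed.
— the musicians' advisors: subject of the matrix clause; c-commands the pronoun but lies outside its binding domain — allowed.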